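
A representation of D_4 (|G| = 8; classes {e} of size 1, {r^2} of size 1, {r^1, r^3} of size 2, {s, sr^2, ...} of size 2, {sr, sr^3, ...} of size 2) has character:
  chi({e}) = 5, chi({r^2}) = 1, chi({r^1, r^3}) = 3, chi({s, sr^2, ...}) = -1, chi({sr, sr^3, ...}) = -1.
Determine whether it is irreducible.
Not irreducible (reducible): <chi, chi> = 6 > 1.

Details: <chi, chi> = (1/|G|) sum_C |C| * |chi(C)|^2 = (1/8)[1*|5|^2 + 1*|1|^2 + 2*|3|^2 + 2*|-1|^2 + 2*|-1|^2]
  = (1/8)[(25) + (1) + (18) + (2) + (2)] = 48/8 = 6.
A character is irreducible iff <chi, chi> = 1, so this representation is reducible.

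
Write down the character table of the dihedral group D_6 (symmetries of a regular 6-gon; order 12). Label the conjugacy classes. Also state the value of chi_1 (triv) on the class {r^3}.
Conjugacy classes: {e} of size 1, {r^3} of size 1, {r^1, r^5} of size 2, {r^2, r^4} of size 2, {s, sr^2, ...} of size 3, {sr, sr^3, ...} of size 3.
Character table:
  irrep \ class              {e} (size 1)  {r^3} (size 1)  {r^1, r^5} (size 2)  {r^2, r^4} (size 2)  {s, sr^2, ...} (size 3)  {sr, sr^3, ...} (size 3)
  chi_1 (triv)               1             1               1                    1                    1                        1                       
  chi_2 (sign: r->1, s->-1)  1             1               1                    1                    -1                       -1                      
  chi_3 (r->-1, s->1)        1             -1              -1                   1                    1                        -1                      
  chi_4 (r->-1, s->-1)       1             -1              -1                   1                    -1                       1                       
  chi_5 (2d, j=1)            2             -2              1                    -1                   0                        0                       
  chi_6 (2d, j=2)            2             2               -1                   -1                   0                        0                       

Spot check: chi_1 (triv) on {r^3} = 1.

Derivation: D_6 has order 2*6 = 12 with 6 conjugacy classes, hence 6 irreducibles. Sum of squared dims 1 + 1 + 1 + 1 + 4 + 4 = 12 = |G|. Linear characters come from the abelianisation; the 2-dimensional irreps have character r^k -> 2*cos(2*pi*j*k/6), reflections -> 0.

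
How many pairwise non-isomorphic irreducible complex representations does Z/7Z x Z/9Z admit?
63

Explanation: The number of irreducible complex representations of a finite group equals its number of conjugacy classes. Z/7Z x Z/9Z is abelian of order 63, so every element is its own conjugacy class: 63 classes, so Z/7Z x Z/9Z (order 63) has exactly 63 irreducible complex representations.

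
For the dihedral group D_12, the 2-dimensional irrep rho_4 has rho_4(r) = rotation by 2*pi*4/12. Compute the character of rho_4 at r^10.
chi_{rho_4}(r^10) = 2*cos(2*pi*4*10/12) = -1

Solution. rho_4(r^10) is rotation by angle 2*pi*4*10/12, whose trace is 2*cos(2*pi*4*10/12) = -1.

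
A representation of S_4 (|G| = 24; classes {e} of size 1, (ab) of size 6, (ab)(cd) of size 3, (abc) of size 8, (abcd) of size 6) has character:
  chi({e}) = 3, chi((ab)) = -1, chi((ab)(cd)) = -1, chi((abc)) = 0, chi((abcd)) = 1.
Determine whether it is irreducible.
Irreducible: <chi, chi> = 1.

Justification: <chi, chi> = (1/|G|) sum_C |C| * |chi(C)|^2 = (1/24)[1*|3|^2 + 6*|-1|^2 + 3*|-1|^2 + 8*|0|^2 + 6*|1|^2]
  = (1/24)[(9) + (6) + (3) + (0) + (6)] = 24/24 = 1.
A character is irreducible iff <chi, chi> = 1, so this representation is irreducible.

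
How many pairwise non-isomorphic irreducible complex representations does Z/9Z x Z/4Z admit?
36

The number of irreducible complex representations of a finite group equals its number of conjugacy classes. Z/9Z x Z/4Z is abelian of order 36, so every element is its own conjugacy class: 36 classes, so Z/9Z x Z/4Z (order 36) has exactly 36 irreducible complex representations.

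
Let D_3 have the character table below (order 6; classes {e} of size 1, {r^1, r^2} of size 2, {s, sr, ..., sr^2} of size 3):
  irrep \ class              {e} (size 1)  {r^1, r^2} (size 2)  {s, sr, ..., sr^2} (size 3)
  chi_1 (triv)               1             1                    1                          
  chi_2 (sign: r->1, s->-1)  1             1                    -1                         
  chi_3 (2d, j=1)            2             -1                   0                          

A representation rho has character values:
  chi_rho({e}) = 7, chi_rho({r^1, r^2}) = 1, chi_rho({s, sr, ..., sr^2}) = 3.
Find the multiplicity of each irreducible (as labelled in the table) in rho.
Multiplicities: chi_1: 3, chi_2: 0, chi_3: 2.

Proof sketch: Use <chi_rho, chi> = (1/|G|) sum_C |C| * chi_rho(C) * conj(chi(C)) with |G| = 6 for each irreducible chi in the table:
  <chi_rho, chi_1> = (1/6)[1*(7)*conj(1) + 2*(1)*conj(1) + 3*(3)*conj(1)]
      = (1/6)[(7) + (2) + (9)] = 18/6 = 3
  <chi_rho, chi_2> = (1/6)[1*(7)*conj(1) + 2*(1)*conj(1) + 3*(3)*conj(-1)]
      = (1/6)[(7) + (2) + (-9)] = 0/6 = 0
  <chi_rho, chi_3> = (1/6)[1*(7)*conj(2) + 2*(1)*conj(-1) + 3*(3)*conj(0)]
      = (1/6)[(14) + (-2) + (0)] = 12/6 = 2
Dimension check: dim(rho) = sum (mult * dim) = 3*1 + 0*1 + 2*2 = 7 = chi_rho(e) = 7.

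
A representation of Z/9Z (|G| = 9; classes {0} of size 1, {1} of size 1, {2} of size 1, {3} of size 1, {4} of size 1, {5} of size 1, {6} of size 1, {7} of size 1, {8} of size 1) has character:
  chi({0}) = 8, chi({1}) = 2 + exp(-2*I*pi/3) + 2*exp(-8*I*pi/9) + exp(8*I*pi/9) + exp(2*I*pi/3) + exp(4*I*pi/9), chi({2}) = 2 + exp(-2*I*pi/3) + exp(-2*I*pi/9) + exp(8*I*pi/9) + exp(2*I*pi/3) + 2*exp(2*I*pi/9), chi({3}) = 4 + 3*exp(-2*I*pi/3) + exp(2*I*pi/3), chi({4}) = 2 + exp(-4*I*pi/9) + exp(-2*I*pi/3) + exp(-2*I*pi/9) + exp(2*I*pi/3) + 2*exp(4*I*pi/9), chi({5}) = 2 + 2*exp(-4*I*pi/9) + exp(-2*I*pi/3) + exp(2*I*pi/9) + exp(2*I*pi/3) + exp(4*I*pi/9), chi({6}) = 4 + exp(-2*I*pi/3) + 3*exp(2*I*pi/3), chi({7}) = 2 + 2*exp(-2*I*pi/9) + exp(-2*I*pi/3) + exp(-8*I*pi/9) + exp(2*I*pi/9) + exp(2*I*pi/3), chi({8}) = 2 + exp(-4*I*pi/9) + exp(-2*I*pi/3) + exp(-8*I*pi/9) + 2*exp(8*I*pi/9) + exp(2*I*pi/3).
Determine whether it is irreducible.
Not irreducible (reducible): <chi, chi> = 12 > 1.

Why: <chi, chi> = (1/|G|) sum_C |C| * |chi(C)|^2 = (1/9)[1*|8|^2 + 1*|2 + exp(-2*I*pi/3) + 2*exp(-8*I*pi/9) + exp(8*I*pi/9) + exp(2*I*pi/3) + exp(4*I*pi/9)|^2 + 1*|2 + exp(-2*I*pi/3) + exp(-2*I*pi/9) + exp(8*I*pi/9) + exp(2*I*pi/3) + 2*exp(2*I*pi/9)|^2 + 1*|4 + 3*exp(-2*I*pi/3) + exp(2*I*pi/3)|^2 + 1*|2 + exp(-4*I*pi/9) + exp(-2*I*pi/3) + exp(-2*I*pi/9) + exp(2*I*pi/3) + 2*exp(4*I*pi/9)|^2 + 1*|2 + 2*exp(-4*I*pi/9) + exp(-2*I*pi/3) + exp(2*I*pi/9) + exp(2*I*pi/3) + exp(4*I*pi/9)|^2 + 1*|4 + exp(-2*I*pi/3) + 3*exp(2*I*pi/3)|^2 + 1*|2 + 2*exp(-2*I*pi/9) + exp(-2*I*pi/3) + exp(-8*I*pi/9) + exp(2*I*pi/9) + exp(2*I*pi/3)|^2 + 1*|2 + exp(-4*I*pi/9) + exp(-2*I*pi/3) + exp(-8*I*pi/9) + 2*exp(8*I*pi/9) + exp(2*I*pi/3)|^2]
  = (1/9)[(64) + (12 + 7*exp(-2*I*pi/3) + 6*exp(-4*I*pi/9) + 6*exp(-2*I*pi/9) + 7*exp(-8*I*pi/9) + 7*exp(8*I*pi/9) + 6*exp(2*I*pi/9) + 6*exp(4*I*pi/9) + 7*exp(2*I*pi/3)) + (12 + 7*exp(-2*I*pi/3) + 6*exp(-4*I*pi/9) + 7*exp(-2*I*pi/9) + 6*exp(-8*I*pi/9) + 6*exp(8*I*pi/9) + 7*exp(2*I*pi/9) + 6*exp(4*I*pi/9) + 7*exp(2*I*pi/3)) + (7) + (12 + 7*exp(-4*I*pi/9) + 7*exp(-2*I*pi/3) + 6*exp(-2*I*pi/9) + 6*exp(-8*I*pi/9) + 6*exp(8*I*pi/9) + 6*exp(2*I*pi/9) + 7*exp(2*I*pi/3) + 7*exp(4*I*pi/9)) + (12 + 7*exp(-4*I*pi/9) + 7*exp(-2*I*pi/3) + 6*exp(-2*I*pi/9) + 6*exp(-8*I*pi/9) + 6*exp(8*I*pi/9) + 6*exp(2*I*pi/9) + 7*exp(2*I*pi/3) + 7*exp(4*I*pi/9)) + (7) + (12 + 7*exp(-2*I*pi/3) + 6*exp(-4*I*pi/9) + 7*exp(-2*I*pi/9) + 6*exp(-8*I*pi/9) + 6*exp(8*I*pi/9) + 7*exp(2*I*pi/9) + 6*exp(4*I*pi/9) + 7*exp(2*I*pi/3)) + (12 + 7*exp(-2*I*pi/3) + 6*exp(-4*I*pi/9) + 6*exp(-2*I*pi/9) + 7*exp(-8*I*pi/9) + 7*exp(8*I*pi/9) + 6*exp(2*I*pi/9) + 6*exp(4*I*pi/9) + 7*exp(2*I*pi/3))] = 108/9 = 12.
(Exp terms are combined using exp(i*s)*conj(exp(i*t)) = exp(i*(s-t)), and sums of them are collapsed using the identity that for every m > 1 the m distinct m-th roots of unity sum to 0, e.g. 1 + exp(2*I*pi/3) + exp(-2*I*pi/3) = 0.)
A character is irreducible iff <chi, chi> = 1, so this representation is reducible.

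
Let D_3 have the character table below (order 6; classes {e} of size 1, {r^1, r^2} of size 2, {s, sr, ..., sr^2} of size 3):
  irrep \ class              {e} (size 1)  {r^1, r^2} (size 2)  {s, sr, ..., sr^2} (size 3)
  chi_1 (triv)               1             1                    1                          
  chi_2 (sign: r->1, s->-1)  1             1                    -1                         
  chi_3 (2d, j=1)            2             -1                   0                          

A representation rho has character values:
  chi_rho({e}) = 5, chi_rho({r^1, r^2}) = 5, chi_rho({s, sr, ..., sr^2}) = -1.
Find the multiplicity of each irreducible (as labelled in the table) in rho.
Multiplicities: chi_1: 2, chi_2: 3, chi_3: 0.

Derivation: Use <chi_rho, chi> = (1/|G|) sum_C |C| * chi_rho(C) * conj(chi(C)) with |G| = 6 for each irreducible chi in the table:
  <chi_rho, chi_1> = (1/6)[1*(5)*conj(1) + 2*(5)*conj(1) + 3*(-1)*conj(1)]
      = (1/6)[(5) + (10) + (-3)] = 12/6 = 2
  <chi_rho, chi_2> = (1/6)[1*(5)*conj(1) + 2*(5)*conj(1) + 3*(-1)*conj(-1)]
      = (1/6)[(5) + (10) + (3)] = 18/6 = 3
  <chi_rho, chi_3> = (1/6)[1*(5)*conj(2) + 2*(5)*conj(-1) + 3*(-1)*conj(0)]
      = (1/6)[(10) + (-10) + (0)] = 0/6 = 0
Dimension check: dim(rho) = sum (mult * dim) = 2*1 + 3*1 + 0*2 = 5 = chi_rho(e) = 5.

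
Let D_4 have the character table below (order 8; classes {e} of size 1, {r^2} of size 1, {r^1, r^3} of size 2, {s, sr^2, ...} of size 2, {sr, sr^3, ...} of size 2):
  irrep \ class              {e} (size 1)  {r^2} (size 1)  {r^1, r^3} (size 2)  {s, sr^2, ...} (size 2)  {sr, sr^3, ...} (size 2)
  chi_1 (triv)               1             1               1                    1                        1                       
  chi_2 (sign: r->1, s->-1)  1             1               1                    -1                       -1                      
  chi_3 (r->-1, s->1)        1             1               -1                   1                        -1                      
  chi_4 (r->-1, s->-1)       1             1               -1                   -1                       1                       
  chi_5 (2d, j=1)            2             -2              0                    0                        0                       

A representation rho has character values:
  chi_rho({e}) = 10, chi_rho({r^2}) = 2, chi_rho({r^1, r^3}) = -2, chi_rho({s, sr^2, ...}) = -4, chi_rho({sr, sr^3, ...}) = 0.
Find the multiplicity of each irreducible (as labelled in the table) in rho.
Multiplicities: chi_1: 0, chi_2: 2, chi_3: 1, chi_4: 3, chi_5: 2.

Working: Use <chi_rho, chi> = (1/|G|) sum_C |C| * chi_rho(C) * conj(chi(C)) with |G| = 8 for each irreducible chi in the table:
  <chi_rho, chi_1> = (1/8)[1*(10)*conj(1) + 1*(2)*conj(1) + 2*(-2)*conj(1) + 2*(-4)*conj(1) + 2*(0)*conj(1)]
      = (1/8)[(10) + (2) + (-4) + (-8) + (0)] = 0/8 = 0
  <chi_rho, chi_2> = (1/8)[1*(10)*conj(1) + 1*(2)*conj(1) + 2*(-2)*conj(1) + 2*(-4)*conj(-1) + 2*(0)*conj(-1)]
      = (1/8)[(10) + (2) + (-4) + (8) + (0)] = 16/8 = 2
  <chi_rho, chi_3> = (1/8)[1*(10)*conj(1) + 1*(2)*conj(1) + 2*(-2)*conj(-1) + 2*(-4)*conj(1) + 2*(0)*conj(-1)]
      = (1/8)[(10) + (2) + (4) + (-8) + (0)] = 8/8 = 1
  <chi_rho, chi_4> = (1/8)[1*(10)*conj(1) + 1*(2)*conj(1) + 2*(-2)*conj(-1) + 2*(-4)*conj(-1) + 2*(0)*conj(1)]
      = (1/8)[(10) + (2) + (4) + (8) + (0)] = 24/8 = 3
  <chi_rho, chi_5> = (1/8)[1*(10)*conj(2) + 1*(2)*conj(-2) + 2*(-2)*conj(0) + 2*(-4)*conj(0) + 2*(0)*conj(0)]
      = (1/8)[(20) + (-4) + (0) + (0) + (0)] = 16/8 = 2
Dimension check: dim(rho) = sum (mult * dim) = 0*1 + 2*1 + 1*1 + 3*1 + 2*2 = 10 = chi_rho(e) = 10.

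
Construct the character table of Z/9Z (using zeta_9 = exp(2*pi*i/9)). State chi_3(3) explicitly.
Character table of Z/9Z (irreps indexed chi_0,...,chi_8 with chi_k(m) = zeta_9^(k*m), zeta_9 = exp(2*pi*i/9)):
  irrep \ class  {0} (size 1)  {1} (size 1)    {2} (size 1)    {3} (size 1)    {4} (size 1)    {5} (size 1)    {6} (size 1)    {7} (size 1)    {8} (size 1)  
  chi_0          1             1               1               1               1               1               1               1               1             
  chi_1          1             exp(2*I*pi/9)   exp(4*I*pi/9)   exp(2*I*pi/3)   exp(8*I*pi/9)   exp(-8*I*pi/9)  exp(-2*I*pi/3)  exp(-4*I*pi/9)  exp(-2*I*pi/9)
  chi_2          1             exp(4*I*pi/9)   exp(8*I*pi/9)   exp(-2*I*pi/3)  exp(-2*I*pi/9)  exp(2*I*pi/9)   exp(2*I*pi/3)   exp(-8*I*pi/9)  exp(-4*I*pi/9)
  chi_3          1             exp(2*I*pi/3)   exp(-2*I*pi/3)  1               exp(2*I*pi/3)   exp(-2*I*pi/3)  1               exp(2*I*pi/3)   exp(-2*I*pi/3)
  chi_4          1             exp(8*I*pi/9)   exp(-2*I*pi/9)  exp(2*I*pi/3)   exp(-4*I*pi/9)  exp(4*I*pi/9)   exp(-2*I*pi/3)  exp(2*I*pi/9)   exp(-8*I*pi/9)
  chi_5          1             exp(-8*I*pi/9)  exp(2*I*pi/9)   exp(-2*I*pi/3)  exp(4*I*pi/9)   exp(-4*I*pi/9)  exp(2*I*pi/3)   exp(-2*I*pi/9)  exp(8*I*pi/9) 
  chi_6          1             exp(-2*I*pi/3)  exp(2*I*pi/3)   1               exp(-2*I*pi/3)  exp(2*I*pi/3)   1               exp(-2*I*pi/3)  exp(2*I*pi/3) 
  chi_7          1             exp(-4*I*pi/9)  exp(-8*I*pi/9)  exp(2*I*pi/3)   exp(2*I*pi/9)   exp(-2*I*pi/9)  exp(-2*I*pi/3)  exp(8*I*pi/9)   exp(4*I*pi/9) 
  chi_8          1             exp(-2*I*pi/9)  exp(-4*I*pi/9)  exp(-2*I*pi/3)  exp(-8*I*pi/9)  exp(8*I*pi/9)   exp(2*I*pi/3)   exp(4*I*pi/9)   exp(2*I*pi/9) 

Spot check: chi_3(3) = zeta_9^(3*3) = zeta_9^9 = 1.

Argument: Z/9Z is abelian, so all 9 irreducible complex representations are 1-dimensional. They are given by chi_k(m) = zeta_9^(k*m) for k = 0,...,8. Row orthogonality: sum_m chi_k(m) conj(chi_l(m)) = 9 * [k = l].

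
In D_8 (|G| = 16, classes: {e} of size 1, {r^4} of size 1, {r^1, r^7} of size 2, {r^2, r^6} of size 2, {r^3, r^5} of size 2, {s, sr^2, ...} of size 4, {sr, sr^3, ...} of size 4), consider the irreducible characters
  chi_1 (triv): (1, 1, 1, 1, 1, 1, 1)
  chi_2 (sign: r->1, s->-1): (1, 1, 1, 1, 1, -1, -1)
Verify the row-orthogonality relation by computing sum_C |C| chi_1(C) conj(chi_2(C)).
Sum = 0; so <chi_1, chi_2> = 0 (distinct irreducibles are orthogonal).

Proof sketch: Compute term by term over conjugacy classes (|C| * chi_1(C) * conj(chi_2(C))):
  1*(1)*conj(1) + 1*(1)*conj(1) + 2*(1)*conj(1) + 2*(1)*conj(1) + 2*(1)*conj(1) + 4*(1)*conj(-1) + 4*(1)*conj(-1)
  = (1) + (1) + (2) + (2) + (2) + (-4) + (-4)
  = 0.
Dividing by |G| = 16 gives 0/16 = 0, matching the row-orthogonality relation <chi_1, chi_2> = [chi_1 = chi_2].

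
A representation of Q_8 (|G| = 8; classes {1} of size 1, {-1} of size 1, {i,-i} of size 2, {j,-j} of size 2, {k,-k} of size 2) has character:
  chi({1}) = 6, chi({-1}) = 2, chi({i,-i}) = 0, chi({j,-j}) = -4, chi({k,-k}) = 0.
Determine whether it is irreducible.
Not irreducible (reducible): <chi, chi> = 9 > 1.

<chi, chi> = (1/|G|) sum_C |C| * |chi(C)|^2 = (1/8)[1*|6|^2 + 1*|2|^2 + 2*|0|^2 + 2*|-4|^2 + 2*|0|^2]
  = (1/8)[(36) + (4) + (0) + (32) + (0)] = 72/8 = 9.
A character is irreducible iff <chi, chi> = 1, so this representation is reducible.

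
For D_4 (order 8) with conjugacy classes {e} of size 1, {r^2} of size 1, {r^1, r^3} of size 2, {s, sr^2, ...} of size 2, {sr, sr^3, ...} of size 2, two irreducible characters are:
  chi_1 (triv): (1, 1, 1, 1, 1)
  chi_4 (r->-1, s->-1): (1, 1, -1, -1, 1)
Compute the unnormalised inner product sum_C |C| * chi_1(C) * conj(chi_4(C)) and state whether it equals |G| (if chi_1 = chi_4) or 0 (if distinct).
Sum = 0; so <chi_1, chi_4> = 0 (distinct irreducibles are orthogonal).

Explanation: Compute term by term over conjugacy classes (|C| * chi_1(C) * conj(chi_4(C))):
  1*(1)*conj(1) + 1*(1)*conj(1) + 2*(1)*conj(-1) + 2*(1)*conj(-1) + 2*(1)*conj(1)
  = (1) + (1) + (-2) + (-2) + (2)
  = 0.
Dividing by |G| = 8 gives 0/8 = 0, matching the row-orthogonality relation <chi_1, chi_4> = [chi_1 = chi_4].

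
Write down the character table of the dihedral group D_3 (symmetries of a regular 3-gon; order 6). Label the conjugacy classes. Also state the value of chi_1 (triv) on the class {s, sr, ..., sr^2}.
Conjugacy classes: {e} of size 1, {r^1, r^2} of size 2, {s, sr, ..., sr^2} of size 3.
Character table:
  irrep \ class              {e} (size 1)  {r^1, r^2} (size 2)  {s, sr, ..., sr^2} (size 3)
  chi_1 (triv)               1             1                    1                          
  chi_2 (sign: r->1, s->-1)  1             1                    -1                         
  chi_3 (2d, j=1)            2             -1                   0                          

Spot check: chi_1 (triv) on {s, sr, ..., sr^2} = 1.

Working: D_3 has order 2*3 = 6 with 3 conjugacy classes, hence 3 irreducibles. Sum of squared dims 1 + 1 + 4 = 6 = |G|. Linear characters come from the abelianisation; the 2-dimensional irreps have character r^k -> 2*cos(2*pi*j*k/3), reflections -> 0.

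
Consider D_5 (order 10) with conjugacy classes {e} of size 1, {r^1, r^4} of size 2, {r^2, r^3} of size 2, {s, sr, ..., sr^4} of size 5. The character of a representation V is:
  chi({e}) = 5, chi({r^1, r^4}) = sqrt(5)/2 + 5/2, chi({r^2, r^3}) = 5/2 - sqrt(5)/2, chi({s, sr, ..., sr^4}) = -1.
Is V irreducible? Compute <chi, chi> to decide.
Not irreducible (reducible): <chi, chi> = 6 > 1.

Reasoning: <chi, chi> = (1/|G|) sum_C |C| * |chi(C)|^2 = (1/10)[1*|5|^2 + 2*|sqrt(5)/2 + 5/2|^2 + 2*|5/2 - sqrt(5)/2|^2 + 5*|-1|^2]
  = (1/10)[(25) + (5*sqrt(5) + 15) + (15 - 5*sqrt(5)) + (5)] = 60/10 = 6.
A character is irreducible iff <chi, chi> = 1, so this representation is reducible.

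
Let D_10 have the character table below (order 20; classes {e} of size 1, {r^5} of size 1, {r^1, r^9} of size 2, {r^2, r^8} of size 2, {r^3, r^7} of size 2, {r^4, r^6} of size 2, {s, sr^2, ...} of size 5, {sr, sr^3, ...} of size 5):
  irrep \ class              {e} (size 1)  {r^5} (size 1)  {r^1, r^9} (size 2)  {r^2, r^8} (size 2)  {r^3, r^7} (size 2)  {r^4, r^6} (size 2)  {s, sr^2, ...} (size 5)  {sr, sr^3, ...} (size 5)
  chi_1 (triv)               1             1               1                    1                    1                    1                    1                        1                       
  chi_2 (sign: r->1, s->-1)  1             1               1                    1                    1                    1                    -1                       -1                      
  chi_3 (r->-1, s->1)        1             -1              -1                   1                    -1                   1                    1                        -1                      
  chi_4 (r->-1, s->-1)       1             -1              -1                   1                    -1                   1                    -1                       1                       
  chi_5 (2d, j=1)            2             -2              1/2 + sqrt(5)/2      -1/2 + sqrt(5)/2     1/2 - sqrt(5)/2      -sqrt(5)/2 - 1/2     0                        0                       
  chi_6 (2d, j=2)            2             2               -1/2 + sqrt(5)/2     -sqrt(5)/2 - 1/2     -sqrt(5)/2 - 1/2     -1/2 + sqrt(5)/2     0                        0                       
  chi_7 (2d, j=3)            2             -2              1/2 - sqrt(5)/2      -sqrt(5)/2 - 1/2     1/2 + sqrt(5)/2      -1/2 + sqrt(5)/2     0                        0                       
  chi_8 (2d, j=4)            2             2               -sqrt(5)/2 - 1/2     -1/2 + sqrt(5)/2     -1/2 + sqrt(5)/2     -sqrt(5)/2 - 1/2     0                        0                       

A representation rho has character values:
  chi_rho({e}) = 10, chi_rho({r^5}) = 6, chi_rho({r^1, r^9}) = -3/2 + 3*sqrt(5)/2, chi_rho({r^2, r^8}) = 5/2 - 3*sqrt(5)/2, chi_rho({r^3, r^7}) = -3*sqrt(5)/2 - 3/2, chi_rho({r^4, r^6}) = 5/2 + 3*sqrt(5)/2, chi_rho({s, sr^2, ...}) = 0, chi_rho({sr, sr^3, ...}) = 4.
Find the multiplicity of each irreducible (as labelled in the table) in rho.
Multiplicities: chi_1: 2, chi_2: 0, chi_3: 0, chi_4: 2, chi_5: 0, chi_6: 3, chi_7: 0, chi_8: 0.

Justification: Use <chi_rho, chi> = (1/|G|) sum_C |C| * chi_rho(C) * conj(chi(C)) with |G| = 20 for each irreducible chi in the table:
  <chi_rho, chi_1> = (1/20)[1*(10)*conj(1) + 1*(6)*conj(1) + 2*(-3/2 + 3*sqrt(5)/2)*conj(1) + 2*(5/2 - 3*sqrt(5)/2)*conj(1) + 2*(-3*sqrt(5)/2 - 3/2)*conj(1) + 2*(5/2 + 3*sqrt(5)/2)*conj(1) + 5*(0)*conj(1) + 5*(4)*conj(1)]
      = (1/20)[(10) + (6) + (-3 + 3*sqrt(5)) + (5 - 3*sqrt(5)) + (-3*sqrt(5) - 3) + (5 + 3*sqrt(5)) + (0) + (20)] = 40/20 = 2
  <chi_rho, chi_2> = (1/20)[1*(10)*conj(1) + 1*(6)*conj(1) + 2*(-3/2 + 3*sqrt(5)/2)*conj(1) + 2*(5/2 - 3*sqrt(5)/2)*conj(1) + 2*(-3*sqrt(5)/2 - 3/2)*conj(1) + 2*(5/2 + 3*sqrt(5)/2)*conj(1) + 5*(0)*conj(-1) + 5*(4)*conj(-1)]
      = (1/20)[(10) + (6) + (-3 + 3*sqrt(5)) + (5 - 3*sqrt(5)) + (-3*sqrt(5) - 3) + (5 + 3*sqrt(5)) + (0) + (-20)] = 0/20 = 0
  <chi_rho, chi_3> = (1/20)[1*(10)*conj(1) + 1*(6)*conj(-1) + 2*(-3/2 + 3*sqrt(5)/2)*conj(-1) + 2*(5/2 - 3*sqrt(5)/2)*conj(1) + 2*(-3*sqrt(5)/2 - 3/2)*conj(-1) + 2*(5/2 + 3*sqrt(5)/2)*conj(1) + 5*(0)*conj(1) + 5*(4)*conj(-1)]
      = (1/20)[(10) + (-6) + (3 - 3*sqrt(5)) + (5 - 3*sqrt(5)) + (3 + 3*sqrt(5)) + (5 + 3*sqrt(5)) + (0) + (-20)] = 0/20 = 0
  <chi_rho, chi_4> = (1/20)[1*(10)*conj(1) + 1*(6)*conj(-1) + 2*(-3/2 + 3*sqrt(5)/2)*conj(-1) + 2*(5/2 - 3*sqrt(5)/2)*conj(1) + 2*(-3*sqrt(5)/2 - 3/2)*conj(-1) + 2*(5/2 + 3*sqrt(5)/2)*conj(1) + 5*(0)*conj(-1) + 5*(4)*conj(1)]
      = (1/20)[(10) + (-6) + (3 - 3*sqrt(5)) + (5 - 3*sqrt(5)) + (3 + 3*sqrt(5)) + (5 + 3*sqrt(5)) + (0) + (20)] = 40/20 = 2
  <chi_rho, chi_5> = (1/20)[1*(10)*conj(2) + 1*(6)*conj(-2) + 2*(-3/2 + 3*sqrt(5)/2)*conj(1/2 + sqrt(5)/2) + 2*(5/2 - 3*sqrt(5)/2)*conj(-1/2 + sqrt(5)/2) + 2*(-3*sqrt(5)/2 - 3/2)*conj(1/2 - sqrt(5)/2) + 2*(5/2 + 3*sqrt(5)/2)*conj(-sqrt(5)/2 - 1/2) + 5*(0)*conj(0) + 5*(4)*conj(0)]
      = (1/20)[(20) + (-12) + (6) + (-10 + 4*sqrt(5)) + (6) + (-10 - 4*sqrt(5)) + (0) + (0)] = 0/20 = 0
  <chi_rho, chi_6> = (1/20)[1*(10)*conj(2) + 1*(6)*conj(2) + 2*(-3/2 + 3*sqrt(5)/2)*conj(-1/2 + sqrt(5)/2) + 2*(5/2 - 3*sqrt(5)/2)*conj(-sqrt(5)/2 - 1/2) + 2*(-3*sqrt(5)/2 - 3/2)*conj(-sqrt(5)/2 - 1/2) + 2*(5/2 + 3*sqrt(5)/2)*conj(-1/2 + sqrt(5)/2) + 5*(0)*conj(0) + 5*(4)*conj(0)]
      = (1/20)[(20) + (12) + (9 - 3*sqrt(5)) + (5 - sqrt(5)) + (3*sqrt(5) + 9) + (sqrt(5) + 5) + (0) + (0)] = 60/20 = 3
  <chi_rho, chi_7> = (1/20)[1*(10)*conj(2) + 1*(6)*conj(-2) + 2*(-3/2 + 3*sqrt(5)/2)*conj(1/2 - sqrt(5)/2) + 2*(5/2 - 3*sqrt(5)/2)*conj(-sqrt(5)/2 - 1/2) + 2*(-3*sqrt(5)/2 - 3/2)*conj(1/2 + sqrt(5)/2) + 2*(5/2 + 3*sqrt(5)/2)*conj(-1/2 + sqrt(5)/2) + 5*(0)*conj(0) + 5*(4)*conj(0)]
      = (1/20)[(20) + (-12) + (-9 + 3*sqrt(5)) + (5 - sqrt(5)) + (-9 - 3*sqrt(5)) + (sqrt(5) + 5) + (0) + (0)] = 0/20 = 0
  <chi_rho, chi_8> = (1/20)[1*(10)*conj(2) + 1*(6)*conj(2) + 2*(-3/2 + 3*sqrt(5)/2)*conj(-sqrt(5)/2 - 1/2) + 2*(5/2 - 3*sqrt(5)/2)*conj(-1/2 + sqrt(5)/2) + 2*(-3*sqrt(5)/2 - 3/2)*conj(-1/2 + sqrt(5)/2) + 2*(5/2 + 3*sqrt(5)/2)*conj(-sqrt(5)/2 - 1/2) + 5*(0)*conj(0) + 5*(4)*conj(0)]
      = (1/20)[(20) + (12) + (-6) + (-10 + 4*sqrt(5)) + (-6) + (-10 - 4*sqrt(5)) + (0) + (0)] = 0/20 = 0
Dimension check: dim(rho) = sum (mult * dim) = 2*1 + 0*1 + 0*1 + 2*1 + 0*2 + 3*2 + 0*2 + 0*2 = 10 = chi_rho(e) = 10.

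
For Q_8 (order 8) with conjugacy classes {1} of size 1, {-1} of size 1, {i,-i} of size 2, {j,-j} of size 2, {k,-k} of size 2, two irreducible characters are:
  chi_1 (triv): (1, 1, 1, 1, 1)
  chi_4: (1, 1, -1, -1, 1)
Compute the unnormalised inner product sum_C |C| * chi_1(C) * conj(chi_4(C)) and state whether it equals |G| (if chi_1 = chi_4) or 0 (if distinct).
Sum = 0; so <chi_1, chi_4> = 0 (distinct irreducibles are orthogonal).

Details: Compute term by term over conjugacy classes (|C| * chi_1(C) * conj(chi_4(C))):
  1*(1)*conj(1) + 1*(1)*conj(1) + 2*(1)*conj(-1) + 2*(1)*conj(-1) + 2*(1)*conj(1)
  = (1) + (1) + (-2) + (-2) + (2)
  = 0.
Dividing by |G| = 8 gives 0/8 = 0, matching the row-orthogonality relation <chi_1, chi_4> = [chi_1 = chi_4].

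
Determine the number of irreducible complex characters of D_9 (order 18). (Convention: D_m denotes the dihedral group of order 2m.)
6

Justification: The number of irreducible complex representations of a finite group equals its number of conjugacy classes. D_9 has 6 conjugacy classes ((n+3)/2 for n odd), so D_9 (order 18) has exactly 6 irreducible complex representations.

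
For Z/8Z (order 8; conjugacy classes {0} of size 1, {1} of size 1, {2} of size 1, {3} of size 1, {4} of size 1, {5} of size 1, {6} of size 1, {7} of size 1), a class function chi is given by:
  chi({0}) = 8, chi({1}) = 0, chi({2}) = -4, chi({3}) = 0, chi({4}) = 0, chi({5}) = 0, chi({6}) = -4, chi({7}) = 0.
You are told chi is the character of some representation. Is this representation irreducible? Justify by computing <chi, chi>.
Not irreducible (reducible): <chi, chi> = 12 > 1.

Derivation: <chi, chi> = (1/|G|) sum_C |C| * |chi(C)|^2 = (1/8)[1*|8|^2 + 1*|0|^2 + 1*|-4|^2 + 1*|0|^2 + 1*|0|^2 + 1*|0|^2 + 1*|-4|^2 + 1*|0|^2]
  = (1/8)[(64) + (0) + (16) + (0) + (0) + (0) + (16) + (0)] = 96/8 = 12.
(Exp terms are combined using exp(i*s)*conj(exp(i*t)) = exp(i*(s-t)), and sums of them are collapsed using the identity that for every m > 1 the m distinct m-th roots of unity sum to 0, e.g. 1 + exp(2*I*pi/3) + exp(-2*I*pi/3) = 0.)
A character is irreducible iff <chi, chi> = 1, so this representation is reducible.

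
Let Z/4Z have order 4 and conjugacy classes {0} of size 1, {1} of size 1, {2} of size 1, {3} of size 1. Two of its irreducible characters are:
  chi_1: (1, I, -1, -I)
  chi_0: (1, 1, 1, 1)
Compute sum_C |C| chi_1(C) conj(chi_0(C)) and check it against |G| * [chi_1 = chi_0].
Sum = 0; so <chi_1, chi_0> = 0 (distinct irreducibles are orthogonal).

Justification: Compute term by term over conjugacy classes (|C| * chi_1(C) * conj(chi_0(C))):
  1*(1)*conj(1) + 1*(I)*conj(1) + 1*(-1)*conj(1) + 1*(-I)*conj(1)
  = (1) + (I) + (-1) + (-I)
  = 0.
(Exp terms are combined using exp(i*s)*conj(exp(i*t)) = exp(i*(s-t)), and sums of them are collapsed using the identity that for every m > 1 the m distinct m-th roots of unity sum to 0, e.g. 1 + exp(2*I*pi/3) + exp(-2*I*pi/3) = 0.)
Dividing by |G| = 4 gives 0/4 = 0, matching the row-orthogonality relation <chi_1, chi_0> = [chi_1 = chi_0].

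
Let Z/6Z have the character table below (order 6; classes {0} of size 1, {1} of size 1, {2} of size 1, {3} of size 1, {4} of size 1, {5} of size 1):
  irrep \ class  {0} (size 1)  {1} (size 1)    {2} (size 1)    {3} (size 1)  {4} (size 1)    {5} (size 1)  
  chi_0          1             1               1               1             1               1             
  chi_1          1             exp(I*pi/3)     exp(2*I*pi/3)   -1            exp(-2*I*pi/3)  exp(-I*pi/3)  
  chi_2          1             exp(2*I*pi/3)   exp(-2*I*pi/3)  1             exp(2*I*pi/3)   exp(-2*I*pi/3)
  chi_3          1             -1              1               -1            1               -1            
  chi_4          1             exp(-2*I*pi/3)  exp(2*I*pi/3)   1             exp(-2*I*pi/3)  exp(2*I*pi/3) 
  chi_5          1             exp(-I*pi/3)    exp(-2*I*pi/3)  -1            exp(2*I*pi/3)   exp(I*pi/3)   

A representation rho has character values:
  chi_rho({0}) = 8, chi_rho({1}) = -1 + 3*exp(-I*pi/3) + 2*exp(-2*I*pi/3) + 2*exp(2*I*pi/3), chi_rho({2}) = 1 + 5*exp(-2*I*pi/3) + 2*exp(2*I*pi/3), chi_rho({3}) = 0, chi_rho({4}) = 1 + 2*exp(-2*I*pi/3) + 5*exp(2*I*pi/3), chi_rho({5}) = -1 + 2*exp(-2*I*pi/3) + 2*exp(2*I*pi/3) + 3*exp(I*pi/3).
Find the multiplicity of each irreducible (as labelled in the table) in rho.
Multiplicities: chi_0: 0, chi_1: 0, chi_2: 2, chi_3: 1, chi_4: 2, chi_5: 3.

Solution. Use <chi_rho, chi> = (1/|G|) sum_C |C| * chi_rho(C) * conj(chi(C)) with |G| = 6 for each irreducible chi in the table:
  <chi_rho, chi_0> = (1/6)[1*(8)*conj(1) + 1*(-1 + 3*exp(-I*pi/3) + 2*exp(-2*I*pi/3) + 2*exp(2*I*pi/3))*conj(1) + 1*(1 + 5*exp(-2*I*pi/3) + 2*exp(2*I*pi/3))*conj(1) + 1*(0)*conj(1) + 1*(1 + 2*exp(-2*I*pi/3) + 5*exp(2*I*pi/3))*conj(1) + 1*(-1 + 2*exp(-2*I*pi/3) + 2*exp(2*I*pi/3) + 3*exp(I*pi/3))*conj(1)]
      = (1/6)[(8) + (-1 + 3*exp(-I*pi/3) + 2*exp(-2*I*pi/3) + 2*exp(2*I*pi/3)) + (1 + 5*exp(-2*I*pi/3) + 2*exp(2*I*pi/3)) + (0) + (1 + 2*exp(-2*I*pi/3) + 5*exp(2*I*pi/3)) + (-1 + 2*exp(-2*I*pi/3) + 2*exp(2*I*pi/3) + 3*exp(I*pi/3))] = 0/6 = 0
  <chi_rho, chi_1> = (1/6)[1*(8)*conj(1) + 1*(-1 + 3*exp(-I*pi/3) + 2*exp(-2*I*pi/3) + 2*exp(2*I*pi/3))*conj(exp(I*pi/3)) + 1*(1 + 5*exp(-2*I*pi/3) + 2*exp(2*I*pi/3))*conj(exp(2*I*pi/3)) + 1*(0)*conj(-1) + 1*(1 + 2*exp(-2*I*pi/3) + 5*exp(2*I*pi/3))*conj(exp(-2*I*pi/3)) + 1*(-1 + 2*exp(-2*I*pi/3) + 2*exp(2*I*pi/3) + 3*exp(I*pi/3))*conj(exp(-I*pi/3))]
      = (1/6)[(8) + (-3) + (2 + exp(-2*I*pi/3) + 5*exp(2*I*pi/3)) + (0) + (2 + 5*exp(-2*I*pi/3) + exp(2*I*pi/3)) + (-3)] = 0/6 = 0
  <chi_rho, chi_2> = (1/6)[1*(8)*conj(1) + 1*(-1 + 3*exp(-I*pi/3) + 2*exp(-2*I*pi/3) + 2*exp(2*I*pi/3))*conj(exp(2*I*pi/3)) + 1*(1 + 5*exp(-2*I*pi/3) + 2*exp(2*I*pi/3))*conj(exp(-2*I*pi/3)) + 1*(0)*conj(1) + 1*(1 + 2*exp(-2*I*pi/3) + 5*exp(2*I*pi/3))*conj(exp(2*I*pi/3)) + 1*(-1 + 2*exp(-2*I*pi/3) + 2*exp(2*I*pi/3) + 3*exp(I*pi/3))*conj(exp(-2*I*pi/3))]
      = (1/6)[(8) + (-1 - exp(-2*I*pi/3) + 2*exp(2*I*pi/3)) + (5 + 2*exp(-2*I*pi/3) + exp(2*I*pi/3)) + (0) + (5 + exp(-2*I*pi/3) + 2*exp(2*I*pi/3)) + (-1 + 2*exp(-2*I*pi/3) - exp(2*I*pi/3))] = 12/6 = 2
  <chi_rho, chi_3> = (1/6)[1*(8)*conj(1) + 1*(-1 + 3*exp(-I*pi/3) + 2*exp(-2*I*pi/3) + 2*exp(2*I*pi/3))*conj(-1) + 1*(1 + 5*exp(-2*I*pi/3) + 2*exp(2*I*pi/3))*conj(1) + 1*(0)*conj(-1) + 1*(1 + 2*exp(-2*I*pi/3) + 5*exp(2*I*pi/3))*conj(1) + 1*(-1 + 2*exp(-2*I*pi/3) + 2*exp(2*I*pi/3) + 3*exp(I*pi/3))*conj(-1)]
      = (1/6)[(8) + (1 - 2*exp(2*I*pi/3) - 2*exp(-2*I*pi/3) - 3*exp(-I*pi/3)) + (1 + 5*exp(-2*I*pi/3) + 2*exp(2*I*pi/3)) + (0) + (1 + 2*exp(-2*I*pi/3) + 5*exp(2*I*pi/3)) + (1 - 3*exp(I*pi/3) - 2*exp(2*I*pi/3) - 2*exp(-2*I*pi/3))] = 6/6 = 1
  <chi_rho, chi_4> = (1/6)[1*(8)*conj(1) + 1*(-1 + 3*exp(-I*pi/3) + 2*exp(-2*I*pi/3) + 2*exp(2*I*pi/3))*conj(exp(-2*I*pi/3)) + 1*(1 + 5*exp(-2*I*pi/3) + 2*exp(2*I*pi/3))*conj(exp(2*I*pi/3)) + 1*(0)*conj(1) + 1*(1 + 2*exp(-2*I*pi/3) + 5*exp(2*I*pi/3))*conj(exp(-2*I*pi/3)) + 1*(-1 + 2*exp(-2*I*pi/3) + 2*exp(2*I*pi/3) + 3*exp(I*pi/3))*conj(exp(2*I*pi/3))]
      = (1/6)[(8) + (3) + (2 + exp(-2*I*pi/3) + 5*exp(2*I*pi/3)) + (0) + (2 + 5*exp(-2*I*pi/3) + exp(2*I*pi/3)) + (3)] = 12/6 = 2
  <chi_rho, chi_5> = (1/6)[1*(8)*conj(1) + 1*(-1 + 3*exp(-I*pi/3) + 2*exp(-2*I*pi/3) + 2*exp(2*I*pi/3))*conj(exp(-I*pi/3)) + 1*(1 + 5*exp(-2*I*pi/3) + 2*exp(2*I*pi/3))*conj(exp(-2*I*pi/3)) + 1*(0)*conj(-1) + 1*(1 + 2*exp(-2*I*pi/3) + 5*exp(2*I*pi/3))*conj(exp(2*I*pi/3)) + 1*(-1 + 2*exp(-2*I*pi/3) + 2*exp(2*I*pi/3) + 3*exp(I*pi/3))*conj(exp(I*pi/3))]
      = (1/6)[(8) + (1 + 2*exp(-I*pi/3) - exp(I*pi/3)) + (5 + 2*exp(-2*I*pi/3) + exp(2*I*pi/3)) + (0) + (5 + exp(-2*I*pi/3) + 2*exp(2*I*pi/3)) + (1 - exp(-I*pi/3) + 2*exp(I*pi/3))] = 18/6 = 3
(Exp terms are combined using exp(i*s)*conj(exp(i*t)) = exp(i*(s-t)), and sums of them are collapsed using the identity that for every m > 1 the m distinct m-th roots of unity sum to 0, e.g. 1 + exp(2*I*pi/3) + exp(-2*I*pi/3) = 0.)
Dimension check: dim(rho) = sum (mult * dim) = 0*1 + 0*1 + 2*1 + 1*1 + 2*1 + 3*1 = 8 = chi_rho(e) = 8.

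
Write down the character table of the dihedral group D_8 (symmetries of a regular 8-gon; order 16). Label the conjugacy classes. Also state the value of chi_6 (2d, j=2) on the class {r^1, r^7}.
Conjugacy classes: {e} of size 1, {r^4} of size 1, {r^1, r^7} of size 2, {r^2, r^6} of size 2, {r^3, r^5} of size 2, {s, sr^2, ...} of size 4, {sr, sr^3, ...} of size 4.
Character table:
  irrep \ class              {e} (size 1)  {r^4} (size 1)  {r^1, r^7} (size 2)  {r^2, r^6} (size 2)  {r^3, r^5} (size 2)  {s, sr^2, ...} (size 4)  {sr, sr^3, ...} (size 4)
  chi_1 (triv)               1             1               1                    1                    1                    1                        1                       
  chi_2 (sign: r->1, s->-1)  1             1               1                    1                    1                    -1                       -1                      
  chi_3 (r->-1, s->1)        1             1               -1                   1                    -1                   1                        -1                      
  chi_4 (r->-1, s->-1)       1             1               -1                   1                    -1                   -1                       1                       
  chi_5 (2d, j=1)            2             -2              sqrt(2)              0                    -sqrt(2)             0                        0                       
  chi_6 (2d, j=2)            2             2               0                    -2                   0                    0                        0                       
  chi_7 (2d, j=3)            2             -2              -sqrt(2)             0                    sqrt(2)              0                        0                       

Spot check: chi_6 (2d, j=2) on {r^1, r^7} = 0.

Derivation: D_8 has order 2*8 = 16 with 7 conjugacy classes, hence 7 irreducibles. Sum of squared dims 1 + 1 + 1 + 1 + 4 + 4 + 4 = 16 = |G|. Linear characters come from the abelianisation; the 2-dimensional irreps have character r^k -> 2*cos(2*pi*j*k/8), reflections -> 0.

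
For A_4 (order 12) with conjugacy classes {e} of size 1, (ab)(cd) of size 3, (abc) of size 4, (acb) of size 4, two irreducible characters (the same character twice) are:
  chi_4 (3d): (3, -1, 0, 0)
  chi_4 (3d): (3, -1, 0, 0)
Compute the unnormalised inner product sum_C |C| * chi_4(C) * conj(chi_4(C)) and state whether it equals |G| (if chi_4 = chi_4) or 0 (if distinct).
Sum = 12 = |G| = 12; so <chi_4, chi_4> = 1 (norm-1 confirms irreducibility).

Argument: Compute term by term over conjugacy classes (|C| * chi_4(C) * conj(chi_4(C))):
  1*(3)*conj(3) + 3*(-1)*conj(-1) + 4*(0)*conj(0) + 4*(0)*conj(0)
  = (9) + (3) + (0) + (0)
  = 12.
(Exp terms are combined using exp(i*s)*conj(exp(i*t)) = exp(i*(s-t)), and sums of them are collapsed using the identity that for every m > 1 the m distinct m-th roots of unity sum to 0, e.g. 1 + exp(2*I*pi/3) + exp(-2*I*pi/3) = 0.)
Dividing by |G| = 12 gives 12/12 = 1, matching the row-orthogonality relation <chi_4, chi_4> = [chi_4 = chi_4].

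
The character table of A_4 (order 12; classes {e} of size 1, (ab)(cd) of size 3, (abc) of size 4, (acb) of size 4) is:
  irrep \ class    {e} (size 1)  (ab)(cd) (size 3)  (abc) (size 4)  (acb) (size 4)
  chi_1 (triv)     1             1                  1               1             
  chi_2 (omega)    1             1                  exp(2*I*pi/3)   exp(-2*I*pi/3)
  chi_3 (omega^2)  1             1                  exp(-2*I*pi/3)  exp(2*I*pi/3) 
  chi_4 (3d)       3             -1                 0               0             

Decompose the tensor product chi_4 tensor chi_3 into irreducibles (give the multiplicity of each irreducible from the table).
chi_4 tensor chi_3 = chi_4 (all other irreducibles have multiplicity 0).

The character of a tensor product is the pointwise product (chi_4 * chi_3)(C) = chi_4(C) * chi_3(C):
  {e}: (3)*(1), (ab)(cd): (-1)*(1), (abc): (0)*(exp(-2*I*pi/3)), (acb): (0)*(exp(2*I*pi/3))
so (chi_4 * chi_3) takes values
  {e} -> 3, (ab)(cd) -> -1, (abc) -> 0, (acb) -> 0.
Now take the inner product of this character with each irreducible chi from the table, <chi_4*chi_3, chi> = (1/12) sum_C |C| (chi_4*chi_3)(C) conj(chi(C)):
  <chi_4*chi_3, chi_1> = (1/12)[1*(3)*conj(1) + 3*(-1)*conj(1) + 4*(0)*conj(1) + 4*(0)*conj(1)]
      = (1/12)[(3) + (-3) + (0) + (0)] = 0/12 = 0
  <chi_4*chi_3, chi_2> = (1/12)[1*(3)*conj(1) + 3*(-1)*conj(1) + 4*(0)*conj(exp(2*I*pi/3)) + 4*(0)*conj(exp(-2*I*pi/3))]
      = (1/12)[(3) + (-3) + (0) + (0)] = 0/12 = 0
  <chi_4*chi_3, chi_3> = (1/12)[1*(3)*conj(1) + 3*(-1)*conj(1) + 4*(0)*conj(exp(-2*I*pi/3)) + 4*(0)*conj(exp(2*I*pi/3))]
      = (1/12)[(3) + (-3) + (0) + (0)] = 0/12 = 0
  <chi_4*chi_3, chi_4> = (1/12)[1*(3)*conj(3) + 3*(-1)*conj(-1) + 4*(0)*conj(0) + 4*(0)*conj(0)]
      = (1/12)[(9) + (3) + (0) + (0)] = 12/12 = 1
(Exp terms are combined using exp(i*s)*conj(exp(i*t)) = exp(i*(s-t)), and sums of them are collapsed using the identity that for every m > 1 the m distinct m-th roots of unity sum to 0, e.g. 1 + exp(2*I*pi/3) + exp(-2*I*pi/3) = 0.)
Hence the multiplicities are chi_4: 1. Dimension check: dim(chi_4)*dim(chi_3) = 3*1 = 3 and sum (mult * dim) = 1*3 = 3.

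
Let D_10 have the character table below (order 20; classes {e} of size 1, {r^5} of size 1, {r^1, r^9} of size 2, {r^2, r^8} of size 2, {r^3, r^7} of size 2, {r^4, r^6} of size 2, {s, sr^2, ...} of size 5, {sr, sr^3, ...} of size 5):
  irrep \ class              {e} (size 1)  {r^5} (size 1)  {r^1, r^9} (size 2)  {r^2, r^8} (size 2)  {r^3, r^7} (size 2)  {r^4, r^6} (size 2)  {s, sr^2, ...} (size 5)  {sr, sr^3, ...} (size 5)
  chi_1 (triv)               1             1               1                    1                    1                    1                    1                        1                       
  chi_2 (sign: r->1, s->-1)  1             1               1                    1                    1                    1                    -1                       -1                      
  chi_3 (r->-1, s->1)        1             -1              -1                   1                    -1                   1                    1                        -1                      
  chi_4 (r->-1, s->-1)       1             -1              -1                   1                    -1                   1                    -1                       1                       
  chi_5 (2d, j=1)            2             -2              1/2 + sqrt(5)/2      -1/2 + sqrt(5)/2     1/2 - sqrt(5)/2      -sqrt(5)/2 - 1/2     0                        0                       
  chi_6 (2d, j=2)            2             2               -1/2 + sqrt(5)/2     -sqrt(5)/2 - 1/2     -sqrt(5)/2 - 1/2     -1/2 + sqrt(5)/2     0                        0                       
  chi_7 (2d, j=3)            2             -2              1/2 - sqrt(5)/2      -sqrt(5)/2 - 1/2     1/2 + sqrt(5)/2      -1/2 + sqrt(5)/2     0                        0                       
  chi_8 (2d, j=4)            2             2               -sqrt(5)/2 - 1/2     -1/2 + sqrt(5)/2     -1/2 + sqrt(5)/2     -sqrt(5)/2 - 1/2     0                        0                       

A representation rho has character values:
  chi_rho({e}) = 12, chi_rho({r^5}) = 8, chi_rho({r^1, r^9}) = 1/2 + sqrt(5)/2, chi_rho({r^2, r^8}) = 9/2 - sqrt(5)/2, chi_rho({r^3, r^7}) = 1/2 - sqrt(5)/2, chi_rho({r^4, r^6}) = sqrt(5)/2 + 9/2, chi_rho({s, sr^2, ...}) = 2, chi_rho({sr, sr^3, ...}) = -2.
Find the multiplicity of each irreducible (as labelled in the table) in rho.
Multiplicities: chi_1: 2, chi_2: 2, chi_3: 2, chi_4: 0, chi_5: 0, chi_6: 2, chi_7: 0, chi_8: 1.

Justification: Use <chi_rho, chi> = (1/|G|) sum_C |C| * chi_rho(C) * conj(chi(C)) with |G| = 20 for each irreducible chi in the table:
  <chi_rho, chi_1> = (1/20)[1*(12)*conj(1) + 1*(8)*conj(1) + 2*(1/2 + sqrt(5)/2)*conj(1) + 2*(9/2 - sqrt(5)/2)*conj(1) + 2*(1/2 - sqrt(5)/2)*conj(1) + 2*(sqrt(5)/2 + 9/2)*conj(1) + 5*(2)*conj(1) + 5*(-2)*conj(1)]
      = (1/20)[(12) + (8) + (1 + sqrt(5)) + (9 - sqrt(5)) + (1 - sqrt(5)) + (sqrt(5) + 9) + (10) + (-10)] = 40/20 = 2
  <chi_rho, chi_2> = (1/20)[1*(12)*conj(1) + 1*(8)*conj(1) + 2*(1/2 + sqrt(5)/2)*conj(1) + 2*(9/2 - sqrt(5)/2)*conj(1) + 2*(1/2 - sqrt(5)/2)*conj(1) + 2*(sqrt(5)/2 + 9/2)*conj(1) + 5*(2)*conj(-1) + 5*(-2)*conj(-1)]
      = (1/20)[(12) + (8) + (1 + sqrt(5)) + (9 - sqrt(5)) + (1 - sqrt(5)) + (sqrt(5) + 9) + (-10) + (10)] = 40/20 = 2
  <chi_rho, chi_3> = (1/20)[1*(12)*conj(1) + 1*(8)*conj(-1) + 2*(1/2 + sqrt(5)/2)*conj(-1) + 2*(9/2 - sqrt(5)/2)*conj(1) + 2*(1/2 - sqrt(5)/2)*conj(-1) + 2*(sqrt(5)/2 + 9/2)*conj(1) + 5*(2)*conj(1) + 5*(-2)*conj(-1)]
      = (1/20)[(12) + (-8) + (-sqrt(5) - 1) + (9 - sqrt(5)) + (-1 + sqrt(5)) + (sqrt(5) + 9) + (10) + (10)] = 40/20 = 2
  <chi_rho, chi_4> = (1/20)[1*(12)*conj(1) + 1*(8)*conj(-1) + 2*(1/2 + sqrt(5)/2)*conj(-1) + 2*(9/2 - sqrt(5)/2)*conj(1) + 2*(1/2 - sqrt(5)/2)*conj(-1) + 2*(sqrt(5)/2 + 9/2)*conj(1) + 5*(2)*conj(-1) + 5*(-2)*conj(1)]
      = (1/20)[(12) + (-8) + (-sqrt(5) - 1) + (9 - sqrt(5)) + (-1 + sqrt(5)) + (sqrt(5) + 9) + (-10) + (-10)] = 0/20 = 0
  <chi_rho, chi_5> = (1/20)[1*(12)*conj(2) + 1*(8)*conj(-2) + 2*(1/2 + sqrt(5)/2)*conj(1/2 + sqrt(5)/2) + 2*(9/2 - sqrt(5)/2)*conj(-1/2 + sqrt(5)/2) + 2*(1/2 - sqrt(5)/2)*conj(1/2 - sqrt(5)/2) + 2*(sqrt(5)/2 + 9/2)*conj(-sqrt(5)/2 - 1/2) + 5*(2)*conj(0) + 5*(-2)*conj(0)]
      = (1/20)[(24) + (-16) + (sqrt(5) + 3) + (-7 + 5*sqrt(5)) + (3 - sqrt(5)) + (-5*sqrt(5) - 7) + (0) + (0)] = 0/20 = 0
  <chi_rho, chi_6> = (1/20)[1*(12)*conj(2) + 1*(8)*conj(2) + 2*(1/2 + sqrt(5)/2)*conj(-1/2 + sqrt(5)/2) + 2*(9/2 - sqrt(5)/2)*conj(-sqrt(5)/2 - 1/2) + 2*(1/2 - sqrt(5)/2)*conj(-sqrt(5)/2 - 1/2) + 2*(sqrt(5)/2 + 9/2)*conj(-1/2 + sqrt(5)/2) + 5*(2)*conj(0) + 5*(-2)*conj(0)]
      = (1/20)[(24) + (16) + (2) + (-4*sqrt(5) - 2) + (2) + (-2 + 4*sqrt(5)) + (0) + (0)] = 40/20 = 2
  <chi_rho, chi_7> = (1/20)[1*(12)*conj(2) + 1*(8)*conj(-2) + 2*(1/2 + sqrt(5)/2)*conj(1/2 - sqrt(5)/2) + 2*(9/2 - sqrt(5)/2)*conj(-sqrt(5)/2 - 1/2) + 2*(1/2 - sqrt(5)/2)*conj(1/2 + sqrt(5)/2) + 2*(sqrt(5)/2 + 9/2)*conj(-1/2 + sqrt(5)/2) + 5*(2)*conj(0) + 5*(-2)*conj(0)]
      = (1/20)[(24) + (-16) + (-2) + (-4*sqrt(5) - 2) + (-2) + (-2 + 4*sqrt(5)) + (0) + (0)] = 0/20 = 0
  <chi_rho, chi_8> = (1/20)[1*(12)*conj(2) + 1*(8)*conj(2) + 2*(1/2 + sqrt(5)/2)*conj(-sqrt(5)/2 - 1/2) + 2*(9/2 - sqrt(5)/2)*conj(-1/2 + sqrt(5)/2) + 2*(1/2 - sqrt(5)/2)*conj(-1/2 + sqrt(5)/2) + 2*(sqrt(5)/2 + 9/2)*conj(-sqrt(5)/2 - 1/2) + 5*(2)*conj(0) + 5*(-2)*conj(0)]
      = (1/20)[(24) + (16) + (-3 - sqrt(5)) + (-7 + 5*sqrt(5)) + (-3 + sqrt(5)) + (-5*sqrt(5) - 7) + (0) + (0)] = 20/20 = 1
Dimension check: dim(rho) = sum (mult * dim) = 2*1 + 2*1 + 2*1 + 0*1 + 0*2 + 2*2 + 0*2 + 1*2 = 12 = chi_rho(e) = 12.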